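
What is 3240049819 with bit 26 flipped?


3240049819 ^ (1 << 26) = 3240049819 ^ 67108864 = 3307158683

3307158683


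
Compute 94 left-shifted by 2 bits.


0b1011110 << 2 = 0b101111000 = 376

376


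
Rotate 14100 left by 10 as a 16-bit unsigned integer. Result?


Rotate 0b11011100010100 left by 10 (16-bit) = 0b101000011011100 = 20700

20700


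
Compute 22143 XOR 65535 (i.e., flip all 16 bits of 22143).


22143 ^ 65535 = 43392

43392


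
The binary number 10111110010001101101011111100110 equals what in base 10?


10111110010001101101011111100110 in decimal = 3192313830

3192313830


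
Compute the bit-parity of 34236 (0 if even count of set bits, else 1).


0b1000010110111100 has 8 ones => parity 0

0


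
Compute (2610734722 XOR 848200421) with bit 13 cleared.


Step 1: 2610734722 ^ 848200421 = 2836538471
Step 2: 2836538471 & ~(1 << 13) = 2836530279

2836530279


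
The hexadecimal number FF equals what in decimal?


FF hex = 255 decimal

255


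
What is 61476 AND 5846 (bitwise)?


0b1111000000100100 & 0b1011011010110 = 0b1000000000100 = 4100

4100


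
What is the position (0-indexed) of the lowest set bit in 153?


0b10011001. Lowest set bit at position 0

0


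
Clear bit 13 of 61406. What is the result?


61406 & ~(1 << 13) = 53214

53214


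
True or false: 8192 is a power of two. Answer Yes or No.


0b10000000000000. Only one bit set => Yes

Yes


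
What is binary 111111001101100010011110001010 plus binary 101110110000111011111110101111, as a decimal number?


111111001101100010011110001010 + 101110110000111011111110101111 = 1101101111110011110011100111001 = 1845094201

1845094201


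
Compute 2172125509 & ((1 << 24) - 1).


2172125509 & 16777215 = 7864645

7864645


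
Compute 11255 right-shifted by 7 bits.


0b10101111110111 >> 7 = 0b1010111 = 87

87


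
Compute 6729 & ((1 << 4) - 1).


6729 & 15 = 9

9


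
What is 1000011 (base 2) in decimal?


1000011 in decimal = 67

67


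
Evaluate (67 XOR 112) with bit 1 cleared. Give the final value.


Step 1: 67 ^ 112 = 51
Step 2: 51 & ~(1 << 1) = 49

49


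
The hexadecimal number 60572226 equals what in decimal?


60572226 hex = 1616323110 decimal

1616323110


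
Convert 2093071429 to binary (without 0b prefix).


2093071429 = 1111100110000011011110001000101 in binary

1111100110000011011110001000101


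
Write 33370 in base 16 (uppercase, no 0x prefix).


33370 = 825A hex

825A


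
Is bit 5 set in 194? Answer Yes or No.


0b11000010, bit 5 = 0. No

No


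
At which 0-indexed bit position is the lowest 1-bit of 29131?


0b111000111001011. Lowest set bit at position 0

0


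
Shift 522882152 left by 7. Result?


0b11111001010101000110001101000 << 7 = 0b111110010101010001100011010000000000 = 66928915456

66928915456


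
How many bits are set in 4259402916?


0b11111101111000010101010010100100 has 17 set bits

17


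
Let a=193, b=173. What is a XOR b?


193 ^ 173 = 108

108


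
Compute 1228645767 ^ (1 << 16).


1228645767 ^ (1 << 16) = 1228645767 ^ 65536 = 1228580231

1228580231


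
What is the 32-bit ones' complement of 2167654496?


2167654496 ^ 4294967295 = 2127312799

2127312799


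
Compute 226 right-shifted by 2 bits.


0b11100010 >> 2 = 0b111000 = 56

56


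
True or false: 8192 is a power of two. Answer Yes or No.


0b10000000000000. Only one bit set => Yes

Yes


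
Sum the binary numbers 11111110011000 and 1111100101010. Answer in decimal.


11111110011000 + 1111100101010 = 101111011000010 = 24258

24258


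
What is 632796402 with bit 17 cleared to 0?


632796402 & ~(1 << 17) = 632665330

632665330


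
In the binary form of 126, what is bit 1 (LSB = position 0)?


0b1111110, position 1 = 1

1


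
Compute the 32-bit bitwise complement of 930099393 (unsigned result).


~0b110111011100000011000011000001 = 0b11001000100011111100111100111110 = 3364867902 (32-bit unsigned)

3364867902


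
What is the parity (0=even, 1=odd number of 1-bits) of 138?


0b10001010 has 3 ones => parity 1

1


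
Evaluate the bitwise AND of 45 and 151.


0b101101 & 0b10010111 = 0b101 = 5

5


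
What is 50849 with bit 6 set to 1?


50849 | (1 << 6) = 50849 | 64 = 50913

50913


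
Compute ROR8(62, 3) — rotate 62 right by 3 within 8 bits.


Rotate 0b111110 right by 3 (8-bit) = 0b11000111 = 199

199


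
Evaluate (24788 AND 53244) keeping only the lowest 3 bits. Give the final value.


Step 1: 24788 & 53244 = 16596
Step 2: 16596 & 7 = 4

4


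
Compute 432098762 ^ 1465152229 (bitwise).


0b11001110000010100110111001010 ^ 0b1010111010101000111001011100101 = 0b1001110100101010011111100101111 = 1318403887

1318403887


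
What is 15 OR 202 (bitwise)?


0b1111 | 0b11001010 = 0b11001111 = 207

207


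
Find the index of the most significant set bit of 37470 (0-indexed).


0b1001001001011110. Highest set bit at position 15

15


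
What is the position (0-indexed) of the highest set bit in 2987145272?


0b10110010000011000011100000111000. Highest set bit at position 31

31


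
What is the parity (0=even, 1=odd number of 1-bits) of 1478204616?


0b1011000000110111001110011001000 has 14 ones => parity 0

0


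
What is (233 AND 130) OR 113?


Step 1: 233 & 130 = 128
Step 2: 128 | 113 = 241

241


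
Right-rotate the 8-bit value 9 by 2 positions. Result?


Rotate 0b1001 right by 2 (8-bit) = 0b1000010 = 66

66


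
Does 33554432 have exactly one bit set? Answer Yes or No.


0b10000000000000000000000000. Only one bit set => Yes

Yes


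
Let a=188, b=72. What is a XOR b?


188 ^ 72 = 244

244


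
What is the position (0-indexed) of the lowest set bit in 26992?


0b110100101110000. Lowest set bit at position 4

4


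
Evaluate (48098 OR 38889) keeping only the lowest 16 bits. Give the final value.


Step 1: 48098 | 38889 = 49131
Step 2: 49131 & 65535 = 49131

49131


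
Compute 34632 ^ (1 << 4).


34632 ^ (1 << 4) = 34632 ^ 16 = 34648

34648


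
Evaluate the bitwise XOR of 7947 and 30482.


0b1111100001011 ^ 0b111011100010010 = 0b110100000011001 = 26649

26649


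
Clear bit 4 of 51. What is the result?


51 & ~(1 << 4) = 35

35


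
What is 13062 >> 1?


0b11001100000110 >> 1 = 0b1100110000011 = 6531

6531


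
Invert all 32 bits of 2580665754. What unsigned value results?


2580665754 ^ 4294967295 = 1714301541

1714301541


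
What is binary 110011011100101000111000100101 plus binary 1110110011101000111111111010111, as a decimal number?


110011011100101000111000100101 + 1110110011101000111111111010111 = 10101001111001110000110111111100 = 2850491900

2850491900


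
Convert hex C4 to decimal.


C4 hex = 196 decimal

196


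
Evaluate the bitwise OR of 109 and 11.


0b1101101 | 0b1011 = 0b1101111 = 111

111


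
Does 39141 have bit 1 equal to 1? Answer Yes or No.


0b1001100011100101, bit 1 = 0. No

No


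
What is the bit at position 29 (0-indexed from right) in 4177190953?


0b11111000111110101110000000101001, position 29 = 1

1


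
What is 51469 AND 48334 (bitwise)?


0b1100100100001101 & 0b1011110011001110 = 0b1000100000001100 = 34828

34828


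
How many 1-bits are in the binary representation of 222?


0b11011110 has 6 set bits

6


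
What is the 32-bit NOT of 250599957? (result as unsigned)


~0b1110111011111101101000010101 = 0b11110001000100000010010111101010 = 4044367338 (32-bit unsigned)

4044367338


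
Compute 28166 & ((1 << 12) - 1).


28166 & 4095 = 3590

3590


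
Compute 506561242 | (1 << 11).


506561242 | (1 << 11) = 506561242 | 2048 = 506563290

506563290


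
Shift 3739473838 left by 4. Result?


0b11011110111000111101011110101110 << 4 = 0b110111101110001111010111101011100000 = 59831581408

59831581408


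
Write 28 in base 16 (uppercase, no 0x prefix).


28 = 1C hex

1C


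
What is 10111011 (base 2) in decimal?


10111011 in decimal = 187

187


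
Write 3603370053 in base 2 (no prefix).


3603370053 = 11010110110001110001000001000101 in binary

11010110110001110001000001000101


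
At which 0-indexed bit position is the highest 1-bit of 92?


0b1011100. Highest set bit at position 6

6


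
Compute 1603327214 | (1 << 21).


1603327214 | (1 << 21) = 1603327214 | 2097152 = 1605424366

1605424366


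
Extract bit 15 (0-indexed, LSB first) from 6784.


0b1101010000000, position 15 = 0

0


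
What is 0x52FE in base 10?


52FE hex = 21246 decimal

21246


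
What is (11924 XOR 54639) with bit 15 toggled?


Step 1: 11924 ^ 54639 = 64507
Step 2: 64507 ^ (1 << 15) = 64507 ^ 32768 = 31739

31739


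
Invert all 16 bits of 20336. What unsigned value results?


20336 ^ 65535 = 45199

45199


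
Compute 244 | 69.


0b11110100 | 0b1000101 = 0b11110101 = 245

245


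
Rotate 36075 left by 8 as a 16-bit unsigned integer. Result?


Rotate 0b1000110011101011 left by 8 (16-bit) = 0b1110101110001100 = 60300

60300


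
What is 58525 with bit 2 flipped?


58525 ^ (1 << 2) = 58525 ^ 4 = 58521

58521


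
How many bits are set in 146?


0b10010010 has 3 set bits

3


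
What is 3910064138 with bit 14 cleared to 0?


3910064138 & ~(1 << 14) = 3910047754

3910047754


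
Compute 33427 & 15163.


0b1000001010010011 & 0b11101100111011 = 0b1000010011 = 531

531


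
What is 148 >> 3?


0b10010100 >> 3 = 0b10010 = 18

18


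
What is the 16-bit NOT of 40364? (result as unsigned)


~0b1001110110101100 = 0b110001001010011 = 25171 (16-bit unsigned)

25171


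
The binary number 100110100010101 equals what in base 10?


100110100010101 in decimal = 19733

19733


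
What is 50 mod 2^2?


50 & 3 = 2

2


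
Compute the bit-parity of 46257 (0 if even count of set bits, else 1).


0b1011010010110001 has 8 ones => parity 0

0


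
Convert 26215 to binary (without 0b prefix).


26215 = 110011001100111 in binary

110011001100111


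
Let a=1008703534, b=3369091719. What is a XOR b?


1008703534 ^ 3369091719 = 4107262633

4107262633


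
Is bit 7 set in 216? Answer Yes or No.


0b11011000, bit 7 = 1. Yes

Yes


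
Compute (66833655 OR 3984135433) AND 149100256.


Step 1: 66833655 | 3984135433 = 4026260991
Step 2: 4026260991 & 149100256 = 149099744

149099744


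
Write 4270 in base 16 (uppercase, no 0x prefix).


4270 = 10AE hex

10AE


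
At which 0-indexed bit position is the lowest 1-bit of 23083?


0b101101000101011. Lowest set bit at position 0

0


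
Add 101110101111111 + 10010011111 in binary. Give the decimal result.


101110101111111 + 10010011111 = 110001000011110 = 25118

25118


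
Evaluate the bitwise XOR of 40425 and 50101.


0b1001110111101001 ^ 0b1100001110110101 = 0b101111001011100 = 24156

24156


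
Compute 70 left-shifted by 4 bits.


0b1000110 << 4 = 0b10001100000 = 1120

1120


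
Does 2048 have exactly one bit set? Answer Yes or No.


0b100000000000. Only one bit set => Yes

Yes


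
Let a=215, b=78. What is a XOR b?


215 ^ 78 = 153

153


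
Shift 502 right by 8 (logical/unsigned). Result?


0b111110110 >> 8 = 0b1 = 1

1


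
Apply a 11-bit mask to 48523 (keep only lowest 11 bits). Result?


48523 & 2047 = 1419

1419


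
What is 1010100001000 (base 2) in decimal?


1010100001000 in decimal = 5384

5384


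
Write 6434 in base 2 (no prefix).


6434 = 1100100100010 in binary

1100100100010


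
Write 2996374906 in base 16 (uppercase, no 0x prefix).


2996374906 = B2990D7A hex

B2990D7A


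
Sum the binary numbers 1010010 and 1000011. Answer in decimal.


1010010 + 1000011 = 10010101 = 149

149


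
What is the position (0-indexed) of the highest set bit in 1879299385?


0b1110000000000111101010100111001. Highest set bit at position 30

30


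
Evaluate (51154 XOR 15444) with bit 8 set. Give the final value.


Step 1: 51154 ^ 15444 = 64390
Step 2: 64390 | (1 << 8) = 64390 | 256 = 64390

64390


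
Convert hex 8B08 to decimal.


8B08 hex = 35592 decimal

35592


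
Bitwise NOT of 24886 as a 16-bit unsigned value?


~0b110000100110110 = 0b1001111011001001 = 40649 (16-bit unsigned)

40649


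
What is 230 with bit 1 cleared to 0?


230 & ~(1 << 1) = 228

228


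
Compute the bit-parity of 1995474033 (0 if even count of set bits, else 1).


0b1110110111100001000010001110001 has 15 ones => parity 1

1


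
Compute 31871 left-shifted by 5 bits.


0b111110001111111 << 5 = 0b11111000111111100000 = 1019872

1019872


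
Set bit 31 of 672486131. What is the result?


672486131 | (1 << 31) = 672486131 | 2147483648 = 2819969779

2819969779


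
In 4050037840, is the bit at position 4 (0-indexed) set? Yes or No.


0b11110001011001101010110001010000, bit 4 = 1. Yes

Yes


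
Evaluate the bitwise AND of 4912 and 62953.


0b1001100110000 & 0b1111010111101001 = 0b1000100100000 = 4384

4384


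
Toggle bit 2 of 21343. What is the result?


21343 ^ (1 << 2) = 21343 ^ 4 = 21339

21339


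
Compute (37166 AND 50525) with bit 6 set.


Step 1: 37166 & 50525 = 33036
Step 2: 33036 | (1 << 6) = 33036 | 64 = 33100

33100


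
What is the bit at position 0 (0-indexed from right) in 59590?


0b1110100011000110, position 0 = 0

0


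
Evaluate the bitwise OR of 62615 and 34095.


0b1111010010010111 | 0b1000010100101111 = 0b1111010110111111 = 62911

62911


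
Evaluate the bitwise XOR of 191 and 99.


0b10111111 ^ 0b1100011 = 0b11011100 = 220

220


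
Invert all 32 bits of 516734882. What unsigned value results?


516734882 ^ 4294967295 = 3778232413

3778232413


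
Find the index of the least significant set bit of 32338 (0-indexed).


0b111111001010010. Lowest set bit at position 1

1


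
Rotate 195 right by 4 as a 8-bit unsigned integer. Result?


Rotate 0b11000011 right by 4 (8-bit) = 0b111100 = 60

60


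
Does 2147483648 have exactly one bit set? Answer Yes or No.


0b10000000000000000000000000000000. Only one bit set => Yes

Yes


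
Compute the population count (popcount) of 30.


0b11110 has 4 set bits

4


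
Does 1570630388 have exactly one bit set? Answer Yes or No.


0b1011101100111011110101011110100. Multiple bits set => No

No


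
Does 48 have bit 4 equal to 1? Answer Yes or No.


0b110000, bit 4 = 1. Yes

Yes


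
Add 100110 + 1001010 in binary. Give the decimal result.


100110 + 1001010 = 1110000 = 112

112


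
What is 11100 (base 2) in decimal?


11100 in decimal = 28

28


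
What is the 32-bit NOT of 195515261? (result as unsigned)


~0b1011101001110101001101111101 = 0b11110100010110001010110010000010 = 4099452034 (32-bit unsigned)

4099452034


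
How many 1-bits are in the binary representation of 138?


0b10001010 has 3 set bits

3


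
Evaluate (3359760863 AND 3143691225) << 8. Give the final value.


Step 1: 3359760863 & 3143691225 = 2285953497
Step 2: 2285953497 << 8 = 585204095232

585204095232


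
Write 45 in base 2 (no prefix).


45 = 101101 in binary

101101


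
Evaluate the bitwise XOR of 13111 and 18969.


0b11001100110111 ^ 0b100101000011001 = 0b111100100101110 = 31022

31022


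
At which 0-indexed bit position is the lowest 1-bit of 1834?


0b11100101010. Lowest set bit at position 1

1


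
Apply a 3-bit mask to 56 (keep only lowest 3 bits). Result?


56 & 7 = 0

0


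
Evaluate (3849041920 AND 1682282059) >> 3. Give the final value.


Step 1: 3849041920 & 1682282059 = 1682018304
Step 2: 1682018304 >> 3 = 210252288

210252288


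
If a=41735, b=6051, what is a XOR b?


41735 ^ 6051 = 46244

46244


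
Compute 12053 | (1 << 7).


12053 | (1 << 7) = 12053 | 128 = 12181

12181


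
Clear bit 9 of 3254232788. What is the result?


3254232788 & ~(1 << 9) = 3254232276

3254232276


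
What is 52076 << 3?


0b1100101101101100 << 3 = 0b1100101101101100000 = 416608

416608


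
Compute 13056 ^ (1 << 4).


13056 ^ (1 << 4) = 13056 ^ 16 = 13072

13072


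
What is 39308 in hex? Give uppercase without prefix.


39308 = 998C hex

998C


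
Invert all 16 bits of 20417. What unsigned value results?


20417 ^ 65535 = 45118

45118


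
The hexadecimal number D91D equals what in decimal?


D91D hex = 55581 decimal

55581


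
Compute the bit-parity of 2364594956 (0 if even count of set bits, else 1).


0b10001100111100001101101100001100 has 15 ones => parity 1

1


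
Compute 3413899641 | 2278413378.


0b11001011011110111111100101111001 | 0b10000111110011011101010001000010 = 0b11001111111111111111110101111011 = 3489660283

3489660283


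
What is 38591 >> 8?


0b1001011010111111 >> 8 = 0b10010110 = 150

150


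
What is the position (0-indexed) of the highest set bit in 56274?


0b1101101111010010. Highest set bit at position 15

15


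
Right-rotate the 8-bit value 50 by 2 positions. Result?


Rotate 0b110010 right by 2 (8-bit) = 0b10001100 = 140

140


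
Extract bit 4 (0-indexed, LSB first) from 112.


0b1110000, position 4 = 1

1


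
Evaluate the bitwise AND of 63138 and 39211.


0b1111011010100010 & 0b1001100100101011 = 0b1001000000100010 = 36898

36898


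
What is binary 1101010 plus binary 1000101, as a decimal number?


1101010 + 1000101 = 10101111 = 175

175


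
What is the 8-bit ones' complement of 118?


118 ^ 255 = 137

137


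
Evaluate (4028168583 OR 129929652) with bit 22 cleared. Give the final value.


Step 1: 4028168583 | 129929652 = 4156488119
Step 2: 4156488119 & ~(1 << 22) = 4156488119

4156488119


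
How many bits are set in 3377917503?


0b11001001010101101110111000111111 has 20 set bits

20


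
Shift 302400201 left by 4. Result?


0b10010000001100100001011001001 << 4 = 0b100100000011001000010110010010000 = 4838403216

4838403216


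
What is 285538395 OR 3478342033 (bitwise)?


0b10001000001001111100001011011 | 0b11001111010100110100100110010001 = 0b11011111010101111111100111011011 = 3747084763

3747084763


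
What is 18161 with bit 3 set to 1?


18161 | (1 << 3) = 18161 | 8 = 18169

18169


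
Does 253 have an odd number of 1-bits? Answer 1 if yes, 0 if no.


0b11111101 has 7 ones => parity 1

1


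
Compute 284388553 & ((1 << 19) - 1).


284388553 & 524287 = 224457

224457


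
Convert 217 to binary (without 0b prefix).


217 = 11011001 in binary

11011001


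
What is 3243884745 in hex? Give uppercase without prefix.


3243884745 = C159C0C9 hex

C159C0C9


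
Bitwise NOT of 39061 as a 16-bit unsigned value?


~0b1001100010010101 = 0b110011101101010 = 26474 (16-bit unsigned)

26474


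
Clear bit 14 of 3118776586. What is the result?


3118776586 & ~(1 << 14) = 3118760202

3118760202


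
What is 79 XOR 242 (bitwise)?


0b1001111 ^ 0b11110010 = 0b10111101 = 189

189


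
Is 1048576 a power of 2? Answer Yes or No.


0b100000000000000000000. Only one bit set => Yes

Yes


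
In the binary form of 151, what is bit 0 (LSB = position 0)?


0b10010111, position 0 = 1

1


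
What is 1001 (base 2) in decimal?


1001 in decimal = 9

9


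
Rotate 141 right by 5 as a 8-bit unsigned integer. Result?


Rotate 0b10001101 right by 5 (8-bit) = 0b1101100 = 108

108


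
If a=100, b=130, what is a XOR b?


100 ^ 130 = 230

230


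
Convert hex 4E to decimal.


4E hex = 78 decimal

78


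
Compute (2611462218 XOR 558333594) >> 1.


Step 1: 2611462218 ^ 558333594 = 3135291088
Step 2: 3135291088 >> 1 = 1567645544

1567645544


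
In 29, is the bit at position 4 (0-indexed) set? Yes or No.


0b11101, bit 4 = 1. Yes

Yes


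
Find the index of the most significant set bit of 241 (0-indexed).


0b11110001. Highest set bit at position 7

7


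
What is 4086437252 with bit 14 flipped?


4086437252 ^ (1 << 14) = 4086437252 ^ 16384 = 4086453636

4086453636


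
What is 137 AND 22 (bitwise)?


0b10001001 & 0b10110 = 0b0 = 0

0


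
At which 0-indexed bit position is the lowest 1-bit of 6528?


0b1100110000000. Lowest set bit at position 7

7


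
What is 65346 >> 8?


0b1111111101000010 >> 8 = 0b11111111 = 255

255


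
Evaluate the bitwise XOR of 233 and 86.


0b11101001 ^ 0b1010110 = 0b10111111 = 191

191


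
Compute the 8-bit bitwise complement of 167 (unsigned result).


~0b10100111 = 0b1011000 = 88 (8-bit unsigned)

88


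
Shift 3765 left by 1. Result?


0b111010110101 << 1 = 0b1110101101010 = 7530

7530


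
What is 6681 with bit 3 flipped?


6681 ^ (1 << 3) = 6681 ^ 8 = 6673

6673


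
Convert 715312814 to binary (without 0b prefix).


715312814 = 101010101000101100111010101110 in binary

101010101000101100111010101110


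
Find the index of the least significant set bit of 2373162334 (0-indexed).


0b10001101011100111001010101011110. Lowest set bit at position 1

1


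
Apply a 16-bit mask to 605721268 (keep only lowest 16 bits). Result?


605721268 & 65535 = 37556

37556


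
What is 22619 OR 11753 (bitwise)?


0b101100001011011 | 0b10110111101001 = 0b111110111111011 = 32251

32251


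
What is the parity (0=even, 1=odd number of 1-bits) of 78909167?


0b100101101000000111011101111 has 15 ones => parity 1

1


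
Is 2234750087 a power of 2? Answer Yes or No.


0b10000101001100111001010010000111. Multiple bits set => No

No


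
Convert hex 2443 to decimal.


2443 hex = 9283 decimal

9283


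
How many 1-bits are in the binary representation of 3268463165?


0b11000010110100001100101000111101 has 15 set bits

15


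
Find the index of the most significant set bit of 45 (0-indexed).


0b101101. Highest set bit at position 5

5


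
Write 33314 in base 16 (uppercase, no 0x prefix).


33314 = 8222 hex

8222


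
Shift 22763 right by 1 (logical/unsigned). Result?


0b101100011101011 >> 1 = 0b10110001110101 = 11381

11381


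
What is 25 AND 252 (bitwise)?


0b11001 & 0b11111100 = 0b11000 = 24

24


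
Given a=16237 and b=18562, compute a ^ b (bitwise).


16237 ^ 18562 = 30703

30703


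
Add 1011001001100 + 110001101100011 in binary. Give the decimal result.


1011001001100 + 110001101100011 = 111100110101111 = 31151

31151


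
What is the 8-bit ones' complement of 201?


201 ^ 255 = 54

54


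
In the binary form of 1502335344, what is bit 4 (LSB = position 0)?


0b1011001100010111101000101110000, position 4 = 1

1


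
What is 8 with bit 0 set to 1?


8 | (1 << 0) = 8 | 1 = 9

9


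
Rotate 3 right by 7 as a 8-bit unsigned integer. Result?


Rotate 0b11 right by 7 (8-bit) = 0b110 = 6

6


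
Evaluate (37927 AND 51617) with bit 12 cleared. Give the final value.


Step 1: 37927 & 51617 = 32801
Step 2: 32801 & ~(1 << 12) = 32801

32801


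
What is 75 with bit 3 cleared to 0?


75 & ~(1 << 3) = 67

67


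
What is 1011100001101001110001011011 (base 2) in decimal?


1011100001101001110001011011 in decimal = 193371227

193371227


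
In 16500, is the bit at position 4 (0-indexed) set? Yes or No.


0b100000001110100, bit 4 = 1. Yes

Yes


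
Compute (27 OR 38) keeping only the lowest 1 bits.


Step 1: 27 | 38 = 63
Step 2: 63 & 1 = 1

1


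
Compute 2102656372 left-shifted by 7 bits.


0b1111101010100111111110101110100 << 7 = 0b11111010101001111111101011101000000000 = 269140015616

269140015616


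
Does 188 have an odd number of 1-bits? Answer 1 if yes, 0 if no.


0b10111100 has 5 ones => parity 1

1


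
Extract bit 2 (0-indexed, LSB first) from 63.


0b111111, position 2 = 1

1


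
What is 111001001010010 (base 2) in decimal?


111001001010010 in decimal = 29266

29266


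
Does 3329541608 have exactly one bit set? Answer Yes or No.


0b11000110011101001100010111101000. Multiple bits set => No

No


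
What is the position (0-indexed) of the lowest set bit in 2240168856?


0b10000101100001100100001110011000. Lowest set bit at position 3

3


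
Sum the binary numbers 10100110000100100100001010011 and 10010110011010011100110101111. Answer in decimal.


10100110000100100100001010011 + 10010110011010011100110101111 = 100111100011111000001000000010 = 663716354

663716354


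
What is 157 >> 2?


0b10011101 >> 2 = 0b100111 = 39

39


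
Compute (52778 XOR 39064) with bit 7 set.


Step 1: 52778 ^ 39064 = 22194
Step 2: 22194 | (1 << 7) = 22194 | 128 = 22194

22194


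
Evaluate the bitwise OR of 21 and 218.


0b10101 | 0b11011010 = 0b11011111 = 223

223


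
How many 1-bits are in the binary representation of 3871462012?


0b11100110110000011101001001111100 has 17 set bits

17


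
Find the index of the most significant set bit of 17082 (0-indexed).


0b100001010111010. Highest set bit at position 14

14


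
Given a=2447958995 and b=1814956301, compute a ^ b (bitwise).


2447958995 ^ 1814956301 = 4257671902

4257671902


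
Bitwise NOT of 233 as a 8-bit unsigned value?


~0b11101001 = 0b10110 = 22 (8-bit unsigned)

22


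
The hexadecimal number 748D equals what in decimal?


748D hex = 29837 decimal

29837


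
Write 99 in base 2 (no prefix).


99 = 1100011 in binary

1100011


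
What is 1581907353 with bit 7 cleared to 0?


1581907353 & ~(1 << 7) = 1581907225

1581907225


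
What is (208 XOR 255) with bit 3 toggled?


Step 1: 208 ^ 255 = 47
Step 2: 47 ^ (1 << 3) = 47 ^ 8 = 39

39


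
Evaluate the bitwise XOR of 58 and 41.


0b111010 ^ 0b101001 = 0b10011 = 19

19


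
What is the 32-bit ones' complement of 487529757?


487529757 ^ 4294967295 = 3807437538

3807437538


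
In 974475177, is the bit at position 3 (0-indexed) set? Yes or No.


0b111010000101010100111110101001, bit 3 = 1. Yes

Yes


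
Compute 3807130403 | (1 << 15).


3807130403 | (1 << 15) = 3807130403 | 32768 = 3807163171

3807163171


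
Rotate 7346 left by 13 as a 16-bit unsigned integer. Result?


Rotate 0b1110010110010 left by 13 (16-bit) = 0b100001110010110 = 17302

17302


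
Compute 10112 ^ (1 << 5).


10112 ^ (1 << 5) = 10112 ^ 32 = 10144

10144


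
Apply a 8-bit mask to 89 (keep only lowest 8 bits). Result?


89 & 255 = 89

89


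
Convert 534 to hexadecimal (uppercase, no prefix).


534 = 216 hex

216


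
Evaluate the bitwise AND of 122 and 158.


0b1111010 & 0b10011110 = 0b11010 = 26

26


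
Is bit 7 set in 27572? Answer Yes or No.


0b110101110110100, bit 7 = 1. Yes

Yes


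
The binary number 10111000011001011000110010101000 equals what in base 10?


10111000011001011000110010101000 in decimal = 3093662888

3093662888


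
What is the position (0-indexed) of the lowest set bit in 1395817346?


0b1010011001100100111101110000010. Lowest set bit at position 1

1


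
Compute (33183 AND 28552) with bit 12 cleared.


Step 1: 33183 & 28552 = 392
Step 2: 392 & ~(1 << 12) = 392

392


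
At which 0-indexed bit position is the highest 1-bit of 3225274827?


0b11000000001111011100100111001011. Highest set bit at position 31

31


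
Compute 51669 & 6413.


0b1100100111010101 & 0b1100100001101 = 0b100100000101 = 2309

2309


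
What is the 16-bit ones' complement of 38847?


38847 ^ 65535 = 26688

26688


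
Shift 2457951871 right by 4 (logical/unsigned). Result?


0b10010010100000010101111001111111 >> 4 = 0b1001001010000001010111100111 = 153621991

153621991


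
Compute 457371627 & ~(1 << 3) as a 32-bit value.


457371627 & ~(1 << 3) = 457371619

457371619


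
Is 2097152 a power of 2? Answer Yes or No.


0b1000000000000000000000. Only one bit set => Yes

Yes


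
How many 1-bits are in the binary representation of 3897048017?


0b11101000010010000011101111010001 has 15 set bits

15


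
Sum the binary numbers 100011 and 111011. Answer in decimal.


100011 + 111011 = 1011110 = 94

94


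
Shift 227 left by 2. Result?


0b11100011 << 2 = 0b1110001100 = 908

908


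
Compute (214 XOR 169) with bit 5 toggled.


Step 1: 214 ^ 169 = 127
Step 2: 127 ^ (1 << 5) = 127 ^ 32 = 95

95


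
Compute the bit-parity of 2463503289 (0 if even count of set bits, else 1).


0b10010010110101100001001110111001 has 16 ones => parity 0

0


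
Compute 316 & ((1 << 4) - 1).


316 & 15 = 12

12


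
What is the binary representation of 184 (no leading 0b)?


184 = 10111000 in binary

10111000


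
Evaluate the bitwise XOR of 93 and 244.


0b1011101 ^ 0b11110100 = 0b10101001 = 169

169


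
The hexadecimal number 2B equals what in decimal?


2B hex = 43 decimal

43


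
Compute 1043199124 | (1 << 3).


1043199124 | (1 << 3) = 1043199124 | 8 = 1043199132

1043199132


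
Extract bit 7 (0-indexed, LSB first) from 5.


0b101, position 7 = 0

0


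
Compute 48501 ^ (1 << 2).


48501 ^ (1 << 2) = 48501 ^ 4 = 48497

48497


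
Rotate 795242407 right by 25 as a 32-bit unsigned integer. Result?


Rotate 0b101111011001100110111110100111 right by 25 (32-bit) = 0b10110011001101111101001110010111 = 3006780311

3006780311


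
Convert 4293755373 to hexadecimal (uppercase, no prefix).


4293755373 = FFED81ED hex

FFED81ED


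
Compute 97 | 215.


0b1100001 | 0b11010111 = 0b11110111 = 247

247


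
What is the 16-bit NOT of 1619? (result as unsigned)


~0b11001010011 = 0b1111100110101100 = 63916 (16-bit unsigned)

63916


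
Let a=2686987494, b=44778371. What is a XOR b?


2686987494 ^ 44778371 = 2726522725

2726522725


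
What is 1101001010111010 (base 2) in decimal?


1101001010111010 in decimal = 53946

53946


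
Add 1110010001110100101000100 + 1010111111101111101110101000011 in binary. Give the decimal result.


1110010001110100101000100 + 1010111111101111101110101000011 = 1011001110000001100011010000111 = 1505805959

1505805959


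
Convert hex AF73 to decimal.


AF73 hex = 44915 decimal

44915


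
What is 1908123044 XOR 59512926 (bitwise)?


0b1110001101110111010010110100100 ^ 0b11100011000001100001011110 = 0b1110010001101111011110111111010 = 1916255738

1916255738


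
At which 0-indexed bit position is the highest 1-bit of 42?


0b101010. Highest set bit at position 5

5


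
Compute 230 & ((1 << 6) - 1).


230 & 63 = 38

38


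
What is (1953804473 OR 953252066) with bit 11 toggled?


Step 1: 1953804473 | 953252066 = 2096494843
Step 2: 2096494843 ^ (1 << 11) = 2096494843 ^ 2048 = 2096492795

2096492795


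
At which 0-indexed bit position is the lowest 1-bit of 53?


0b110101. Lowest set bit at position 0

0


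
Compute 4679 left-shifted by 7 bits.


0b1001001000111 << 7 = 0b10010010001110000000 = 598912

598912


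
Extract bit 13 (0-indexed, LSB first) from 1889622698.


0b1110000101000010101101010101010, position 13 = 0

0


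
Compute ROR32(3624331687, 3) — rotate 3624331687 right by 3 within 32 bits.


Rotate 0b11011000000001101110100110100111 right by 3 (32-bit) = 0b11111011000000001101110100110100 = 4211137844

4211137844


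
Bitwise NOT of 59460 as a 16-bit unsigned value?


~0b1110100001000100 = 0b1011110111011 = 6075 (16-bit unsigned)

6075


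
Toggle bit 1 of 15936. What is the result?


15936 ^ (1 << 1) = 15936 ^ 2 = 15938

15938


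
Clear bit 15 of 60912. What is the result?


60912 & ~(1 << 15) = 28144

28144


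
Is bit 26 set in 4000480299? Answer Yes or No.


0b11101110011100100111110000101011, bit 26 = 1. Yes

Yes


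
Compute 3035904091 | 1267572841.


0b10110100111101000011100001011011 | 0b1001011100011011010000001101001 = 0b11111111111111011011100001111011 = 4294817915

4294817915


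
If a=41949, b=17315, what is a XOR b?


41949 ^ 17315 = 57470

57470


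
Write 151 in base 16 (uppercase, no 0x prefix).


151 = 97 hex

97


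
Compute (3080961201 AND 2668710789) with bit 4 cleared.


Step 1: 3080961201 & 2668710789 = 2533427329
Step 2: 2533427329 & ~(1 << 4) = 2533427329

2533427329


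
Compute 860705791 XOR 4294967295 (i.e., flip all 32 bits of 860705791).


860705791 ^ 4294967295 = 3434261504

3434261504


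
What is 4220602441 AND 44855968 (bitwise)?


0b11111011100100010100100001001001 & 0b10101011000111001010100000 = 0b10100000000100000000000000 = 41959424

41959424


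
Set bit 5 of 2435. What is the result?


2435 | (1 << 5) = 2435 | 32 = 2467

2467


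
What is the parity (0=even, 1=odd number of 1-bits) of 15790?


0b11110110101110 has 10 ones => parity 0

0


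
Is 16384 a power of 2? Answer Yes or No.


0b100000000000000. Only one bit set => Yes

Yes


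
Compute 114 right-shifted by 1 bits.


0b1110010 >> 1 = 0b111001 = 57

57


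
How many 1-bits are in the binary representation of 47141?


0b1011100000100101 has 7 set bits

7


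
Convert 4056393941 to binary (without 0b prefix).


4056393941 = 11110001110001111010100011010101 in binary

11110001110001111010100011010101


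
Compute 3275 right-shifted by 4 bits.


0b110011001011 >> 4 = 0b11001100 = 204

204


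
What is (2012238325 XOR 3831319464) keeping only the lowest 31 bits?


Step 1: 2012238325 ^ 3831319464 = 2477595229
Step 2: 2477595229 & 2147483647 = 330111581

330111581


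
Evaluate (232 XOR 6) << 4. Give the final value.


Step 1: 232 ^ 6 = 238
Step 2: 238 << 4 = 3808

3808


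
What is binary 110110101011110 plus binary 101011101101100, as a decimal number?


110110101011110 + 101011101101100 = 1100010011001010 = 50378

50378


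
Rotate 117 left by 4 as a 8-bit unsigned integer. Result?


Rotate 0b1110101 left by 4 (8-bit) = 0b1010111 = 87

87


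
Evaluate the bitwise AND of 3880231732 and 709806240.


0b11100111010001111010001100110100 & 0b101010010011101100100010100000 = 0b100010010001101000000000100000 = 575045664

575045664


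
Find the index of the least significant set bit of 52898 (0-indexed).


0b1100111010100010. Lowest set bit at position 1

1


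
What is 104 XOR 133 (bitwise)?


0b1101000 ^ 0b10000101 = 0b11101101 = 237

237


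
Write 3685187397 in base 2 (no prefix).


3685187397 = 11011011101001110111111101000101 in binary

11011011101001110111111101000101


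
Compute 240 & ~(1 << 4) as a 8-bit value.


240 & ~(1 << 4) = 224

224


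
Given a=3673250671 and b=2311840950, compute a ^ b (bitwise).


3673250671 ^ 2311840950 = 1396359129

1396359129


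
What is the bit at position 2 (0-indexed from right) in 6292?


0b1100010010100, position 2 = 1

1


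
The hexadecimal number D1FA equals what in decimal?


D1FA hex = 53754 decimal

53754


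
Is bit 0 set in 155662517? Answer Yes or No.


0b1001010001110011100010110101, bit 0 = 1. Yes

Yes


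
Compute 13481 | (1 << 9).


13481 | (1 << 9) = 13481 | 512 = 13993

13993


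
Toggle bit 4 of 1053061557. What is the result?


1053061557 ^ (1 << 4) = 1053061557 ^ 16 = 1053061541

1053061541


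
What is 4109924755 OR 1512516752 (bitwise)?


0b11110100111110000111100110010011 | 0b1011010001001110010110010010000 = 0b11111110111111110111110110010011 = 4278156691

4278156691


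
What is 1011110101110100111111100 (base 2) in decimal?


1011110101110100111111100 in decimal = 24832508

24832508


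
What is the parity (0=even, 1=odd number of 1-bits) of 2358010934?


0b10001100100011000110010000110110 has 13 ones => parity 1

1


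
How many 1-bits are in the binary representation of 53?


0b110101 has 4 set bits

4


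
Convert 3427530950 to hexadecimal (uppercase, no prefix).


3427530950 = CC4BF8C6 hex

CC4BF8C6


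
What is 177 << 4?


0b10110001 << 4 = 0b101100010000 = 2832

2832


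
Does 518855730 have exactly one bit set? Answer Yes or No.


0b11110111011010001110000110010. Multiple bits set => No

No


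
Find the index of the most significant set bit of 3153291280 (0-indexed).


0b10111011111100110110100000010000. Highest set bit at position 31

31


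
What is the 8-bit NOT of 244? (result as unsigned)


~0b11110100 = 0b1011 = 11 (8-bit unsigned)

11


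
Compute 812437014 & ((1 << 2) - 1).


812437014 & 3 = 2

2


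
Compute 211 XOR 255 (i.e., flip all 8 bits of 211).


211 ^ 255 = 44

44


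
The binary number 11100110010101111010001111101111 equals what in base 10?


11100110010101111010001111101111 in decimal = 3864503279

3864503279


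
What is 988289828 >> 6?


0b111010111010000001101100100100 >> 6 = 0b111010111010000001101100 = 15442028

15442028


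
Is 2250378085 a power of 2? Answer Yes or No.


0b10000110001000100000101101100101. Multiple bits set => No

No


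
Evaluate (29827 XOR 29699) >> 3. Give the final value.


Step 1: 29827 ^ 29699 = 128
Step 2: 128 >> 3 = 16

16


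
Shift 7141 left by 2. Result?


0b1101111100101 << 2 = 0b110111110010100 = 28564

28564


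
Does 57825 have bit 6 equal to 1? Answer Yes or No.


0b1110000111100001, bit 6 = 1. Yes

Yes


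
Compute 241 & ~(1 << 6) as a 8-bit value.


241 & ~(1 << 6) = 177

177


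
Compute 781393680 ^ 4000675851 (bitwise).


0b101110100100110001111100010000 ^ 0b11101110011101010111100000001011 = 0b11000000111001100110011100011011 = 3236325147

3236325147


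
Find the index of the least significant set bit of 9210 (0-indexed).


0b10001111111010. Lowest set bit at position 1

1


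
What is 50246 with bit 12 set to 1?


50246 | (1 << 12) = 50246 | 4096 = 54342

54342


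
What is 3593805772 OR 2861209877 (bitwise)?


0b11010110001101010001111111001100 | 0b10101010100010101001100100010101 = 0b11111110101111111001111111011101 = 4273971165

4273971165


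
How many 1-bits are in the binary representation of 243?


0b11110011 has 6 set bits

6


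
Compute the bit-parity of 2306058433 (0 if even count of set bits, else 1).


0b10001001011100111010100011000001 has 14 ones => parity 0

0


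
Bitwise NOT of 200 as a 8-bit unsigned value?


~0b11001000 = 0b110111 = 55 (8-bit unsigned)

55


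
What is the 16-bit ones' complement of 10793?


10793 ^ 65535 = 54742

54742


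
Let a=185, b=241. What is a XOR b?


185 ^ 241 = 72

72


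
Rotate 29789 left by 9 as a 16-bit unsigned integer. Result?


Rotate 0b111010001011101 left by 9 (16-bit) = 0b1011101011101000 = 47848

47848


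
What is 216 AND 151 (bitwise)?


0b11011000 & 0b10010111 = 0b10010000 = 144

144


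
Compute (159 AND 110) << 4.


Step 1: 159 & 110 = 14
Step 2: 14 << 4 = 224

224


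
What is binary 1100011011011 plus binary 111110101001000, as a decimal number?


1100011011011 + 111110101001000 = 1001011000100011 = 38435

38435
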